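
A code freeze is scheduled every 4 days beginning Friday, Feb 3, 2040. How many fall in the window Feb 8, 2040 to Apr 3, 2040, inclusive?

14

Occurrences land 4·i days after Feb 3, 2040 for i = 0, 1, 2, …
Feb 8, 2040 is 5 days after the start; 5 ÷ 4 = 1 remainder 1; since the remainder is 1, round up to i = 2. First occurrence in the window: #3 on Feb 11, 2040 (2×4 = 8 days in).
Apr 3, 2040 is 60 days after the start; 60 ÷ 4 = 15 remainder 0. Last occurrence in the window: #16 on Apr 3, 2040.
Occurrences #3 through #16: 14 in total.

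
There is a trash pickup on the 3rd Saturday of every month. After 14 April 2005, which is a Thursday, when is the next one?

April 2005 starts on a Friday; its first Saturday is the 2nd, so the 3rd Saturday is the 16th — 16 April 2005.
16 April 2005 is after 14 April 2005, so that is the next one.

16 April 2005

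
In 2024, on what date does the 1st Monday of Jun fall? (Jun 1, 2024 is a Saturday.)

Jun 3, 2024

Jun 2024 begins on a Saturday, so the first Monday is Jun 3 (2 days later).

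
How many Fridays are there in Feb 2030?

Feb 1, 2030 is a Friday; the first Friday on or after it is Feb 1, 2030.
From Feb 1, 2030 to Feb 28, 2030 is 28 − 1 = 27 days.
27 ÷ 7 = 3 full weeks with remainder 6, so 3 more Fridays after the first → 4.

4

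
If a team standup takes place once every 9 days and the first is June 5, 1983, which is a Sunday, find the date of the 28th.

The 28th occurrence is 27 intervals after the first: 27 × 9 = 243 days after June 5, 1983.
June has 30 days — 25 days to the end of June leaves 218.
July has 31 days (187 left).
August has 31 days (156 left).
September has 30 days (126 left).
October has 31 days (95 left).
November has 30 days (65 left).
December has 31 days (34 left).
January has 31 days (3 left).
3 days into February → February 3, 1984.

February 3, 1984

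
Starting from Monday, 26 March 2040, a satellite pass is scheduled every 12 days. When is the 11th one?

The 11th occurrence is 10 intervals after the first: 10 × 12 = 120 days after 26 March 2040.
March has 31 days — 5 days to the end of March leaves 115.
April has 30 days (85 left).
May has 31 days (54 left).
June has 30 days (24 left).
24 days into July → 24 July 2040.

24 July 2040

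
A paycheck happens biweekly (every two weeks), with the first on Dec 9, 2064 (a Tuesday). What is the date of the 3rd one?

Jan 6, 2065

The 3rd occurrence is 2 intervals after the first: 2 × 14 = 28 days after Dec 9, 2064.
Dec has 31 days — 22 days to the end of Dec leaves 6.
6 days into Jan → Jan 6, 2065.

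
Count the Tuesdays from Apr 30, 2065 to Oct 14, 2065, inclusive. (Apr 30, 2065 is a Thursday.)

Apr 30, 2065 is a Thursday; the first Tuesday on or after it is May 5, 2065 (5 days later).
From May 5, 2065 to Oct 14, 2065: 26 + 30 + 31 + 31 + 30 + 14 = 162 days (rest of May, Jun, Jul, Aug, Sep, Oct).
162 ÷ 7 = 23 full weeks with remainder 1, so 23 more Tuesdays after the first → 24.

24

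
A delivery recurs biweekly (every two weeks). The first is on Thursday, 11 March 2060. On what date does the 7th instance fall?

3 June 2060

The 7th occurrence is 6 intervals after the first: 6 × 14 = 84 days after 11 March 2060.
March has 31 days — 20 days to the end of March leaves 64.
April has 30 days (34 left).
May has 31 days (3 left).
3 days into June → 3 June 2060.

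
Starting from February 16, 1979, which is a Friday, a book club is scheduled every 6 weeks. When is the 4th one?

June 22, 1979

The 4th occurrence is 3 intervals after the first: 3 × 42 = 126 days after February 16, 1979.
February has 28 days — 12 days to the end of February leaves 114.
March has 31 days (83 left).
April has 30 days (53 left).
May has 31 days (22 left).
22 days into June → June 22, 1979.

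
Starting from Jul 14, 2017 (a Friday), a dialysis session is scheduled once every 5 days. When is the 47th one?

Mar 1, 2018

The 47th occurrence is 46 intervals after the first: 46 × 5 = 230 days after Jul 14, 2017.
Jul has 31 days — 17 days to the end of Jul leaves 213.
Aug has 31 days (182 left).
Sep has 30 days (152 left).
Oct has 31 days (121 left).
Nov has 30 days (91 left).
Dec has 31 days (60 left).
Jan has 31 days (29 left).
Feb has 28 days (1 left).
1 day into Mar → Mar 1, 2018.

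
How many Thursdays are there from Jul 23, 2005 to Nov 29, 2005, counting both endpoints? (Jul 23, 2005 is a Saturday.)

18

Jul 23, 2005 is a Saturday; the first Thursday on or after it is Jul 28, 2005 (5 days later).
From Jul 28, 2005 to Nov 29, 2005: 3 + 31 + 30 + 31 + 29 = 124 days (rest of Jul, Aug, Sep, Oct, Nov).
124 ÷ 7 = 17 full weeks with remainder 5, so 17 more Thursdays after the first → 18.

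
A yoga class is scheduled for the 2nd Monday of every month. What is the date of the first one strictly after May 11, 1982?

May 1982 starts on a Saturday; its first Monday is the 3rd, so the 2nd Monday is the 10th — May 10, 1982.
That is not after May 11, 1982, so look at June 1982.
June 1982 starts on a Tuesday; its first Monday is the 7th, so the 2nd Monday is the 14th — June 14, 1982.

June 14, 1982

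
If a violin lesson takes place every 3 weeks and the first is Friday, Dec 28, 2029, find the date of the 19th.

Jan 10, 2031

The 19th occurrence is 18 intervals after the first: 18 × 21 = 378 days after Dec 28, 2029.
Dec has 31 days — 3 days to the end of Dec leaves 375.
Jan has 31 days (344 left).
Feb has 28 days (316 left).
Mar has 31 days (285 left).
Apr has 30 days (255 left).
May has 31 days (224 left).
Jun has 30 days (194 left).
Jul has 31 days (163 left).
Aug has 31 days (132 left).
Sep has 30 days (102 left).
Oct has 31 days (71 left).
Nov has 30 days (41 left).
Dec has 31 days (10 left).
10 days into Jan → Jan 10, 2031.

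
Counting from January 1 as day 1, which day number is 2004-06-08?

Days in months before June: 31 + 29 + 31 + 30 + 31 = 152.
Plus 8 days into June → day 160.

160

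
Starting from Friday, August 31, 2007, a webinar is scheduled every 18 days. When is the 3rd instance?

October 6, 2007

The 3rd occurrence is 2 intervals after the first: 2 × 18 = 36 days after August 31, 2007.
August has 31 days — 0 days to the end of August leaves 36.
September has 30 days (6 left).
6 days into October → October 6, 2007.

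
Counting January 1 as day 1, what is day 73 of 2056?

Jan has 31 days (73 − 31 = 42 remain).
Feb has 29 days (42 − 29 = 13 remain).
13 into Mar → Mar 13.

Mar 13, 2056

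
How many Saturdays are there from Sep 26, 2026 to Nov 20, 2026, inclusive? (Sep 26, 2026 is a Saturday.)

8

Sep 26, 2026 is a Saturday; the first Saturday on or after it is Sep 26, 2026.
From Sep 26, 2026 to Nov 20, 2026: 4 + 31 + 20 = 55 days (rest of Sep, Oct, Nov).
55 ÷ 7 = 7 full weeks with remainder 6, so 7 more Saturdays after the first → 8.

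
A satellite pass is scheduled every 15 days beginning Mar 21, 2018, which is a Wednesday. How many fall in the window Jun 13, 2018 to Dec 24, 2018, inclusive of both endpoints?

13

Occurrences land 15·i days after Mar 21, 2018 for i = 0, 1, 2, …
Jun 13, 2018 is 84 days after the start; 84 ÷ 15 = 5 remainder 9; since the remainder is 9, round up to i = 6. First occurrence in the window: #7 on Jun 19, 2018 (6×15 = 90 days in).
Dec 24, 2018 is 278 days after the start; 278 ÷ 15 = 18 remainder 8. Last occurrence in the window: #19 on Dec 16, 2018.
Occurrences #7 through #19: 13 in total.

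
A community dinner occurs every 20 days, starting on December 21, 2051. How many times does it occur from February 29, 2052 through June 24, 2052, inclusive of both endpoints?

Occurrences land 20·i days after December 21, 2051 for i = 0, 1, 2, …
February 29, 2052 is 70 days after the start; 70 ÷ 20 = 3 remainder 10; since the remainder is 10, round up to i = 4. First occurrence in the window: #5 on March 10, 2052 (4×20 = 80 days in).
June 24, 2052 is 186 days after the start; 186 ÷ 20 = 9 remainder 6. Last occurrence in the window: #10 on June 18, 2052.
Occurrences #5 through #10: 6 in total.

6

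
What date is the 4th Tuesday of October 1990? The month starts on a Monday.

October 1990 begins on a Monday, so the first Tuesday is October 2 (1 day later).
The 4th Tuesday is 3 weeks later: 2 + 21 = 23.

October 23, 1990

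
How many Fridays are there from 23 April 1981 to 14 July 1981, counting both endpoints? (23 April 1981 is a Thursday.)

23 April 1981 is a Thursday; the first Friday on or after it is 24 April 1981 (1 day later).
From 24 April 1981 to 14 July 1981: 6 + 31 + 30 + 14 = 81 days (rest of April, May, June, July).
81 ÷ 7 = 11 full weeks with remainder 4, so 11 more Fridays after the first → 12.

12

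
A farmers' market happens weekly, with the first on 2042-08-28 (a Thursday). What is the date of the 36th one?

2043-04-30

The 36th occurrence is 35 intervals after the first: 35 × 7 = 245 days after 2042-08-28.
August has 31 days — 3 days to the end of August leaves 242.
September has 30 days (212 left).
October has 31 days (181 left).
November has 30 days (151 left).
December has 31 days (120 left).
January has 31 days (89 left).
February has 28 days (61 left).
March has 31 days (30 left).
30 days into April → 2043-04-30.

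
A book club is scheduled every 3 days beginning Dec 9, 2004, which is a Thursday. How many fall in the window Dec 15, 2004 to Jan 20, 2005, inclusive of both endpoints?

Occurrences land 3·i days after Dec 9, 2004 for i = 0, 1, 2, …
Dec 15, 2004 is 6 days after the start; 6 ÷ 3 = 2 remainder 0. First occurrence in the window: #3 on Dec 15, 2004 (2×3 = 6 days in).
Jan 20, 2005 is 42 days after the start; 42 ÷ 3 = 14 remainder 0. Last occurrence in the window: #15 on Jan 20, 2005.
Occurrences #3 through #15: 13 in total.

13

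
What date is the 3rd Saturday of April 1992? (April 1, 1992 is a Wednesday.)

1992-04-18

April 1992 begins on a Wednesday, so the first Saturday is April 4 (3 days later).
The 3rd Saturday is 2 weeks later: 4 + 14 = 18.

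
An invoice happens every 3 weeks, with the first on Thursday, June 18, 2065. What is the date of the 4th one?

The 4th occurrence is 3 intervals after the first: 3 × 21 = 63 days after June 18, 2065.
June has 30 days — 12 days to the end of June leaves 51.
July has 31 days (20 left).
20 days into August → August 20, 2065.

August 20, 2065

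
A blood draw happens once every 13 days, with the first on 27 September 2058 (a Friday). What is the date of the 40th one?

16 February 2060

The 40th occurrence is 39 intervals after the first: 39 × 13 = 507 days after 27 September 2058.
September has 30 days — 3 days to the end of September leaves 504.
From end of September to end of 2058 is 92 days (412 left).
2059 has 365 days (47 left).
January has 31 days (16 left).
16 days into February → 16 February 2060.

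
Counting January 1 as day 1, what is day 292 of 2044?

October 18, 2044

January has 31 days (292 − 31 = 261 remain).
February has 29 days (261 − 29 = 232 remain).
March has 31 days (232 − 31 = 201 remain).
April has 30 days (201 − 30 = 171 remain).
May has 31 days (171 − 31 = 140 remain).
June has 30 days (140 − 30 = 110 remain).
July has 31 days (110 − 31 = 79 remain).
August has 31 days (79 − 31 = 48 remain).
September has 30 days (48 − 30 = 18 remain).
18 into October → October 18.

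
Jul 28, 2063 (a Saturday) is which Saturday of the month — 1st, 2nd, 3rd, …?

4th

Day 28 falls in week ⌈28/7⌉ of the month.
Days 1–7 hold the 1st Saturday, 8–14 the 2nd, 15–21 the 3rd, 22–28 the 4th, 29–31 the 5th.
28 is in the range for the 4th.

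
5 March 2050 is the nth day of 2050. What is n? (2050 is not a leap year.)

64

Days in months before March: 31 + 28 = 59.
Plus 5 days into March → day 64.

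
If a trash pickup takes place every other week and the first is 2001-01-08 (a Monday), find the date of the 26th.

The 26th occurrence is 25 intervals after the first: 25 × 14 = 350 days after 2001-01-08.
January has 31 days — 23 days to the end of January leaves 327.
February has 28 days (299 left).
March has 31 days (268 left).
April has 30 days (238 left).
May has 31 days (207 left).
June has 30 days (177 left).
July has 31 days (146 left).
August has 31 days (115 left).
September has 30 days (85 left).
October has 31 days (54 left).
November has 30 days (24 left).
24 days into December → 2001-12-24.

2001-12-24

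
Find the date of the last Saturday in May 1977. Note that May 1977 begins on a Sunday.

May 28, 1977

May 1977 begins on a Sunday, so the first Saturday is May 7 (6 days later).
May 1977 has 31 days. Adding weeks: 7, 14, 21, 28 — the last one ≤ 31 is the 28th.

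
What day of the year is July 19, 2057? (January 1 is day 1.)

Days in months before July: 31 + 28 + 31 + 30 + 31 + 30 = 181.
Plus 19 days into July → day 200.

200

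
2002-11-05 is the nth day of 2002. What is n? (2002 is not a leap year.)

Days in months before November: 31 + 28 + 31 + 30 + 31 + 30 + 31 + 31 + 30 + 31 = 304.
Plus 5 days into November → day 309.

309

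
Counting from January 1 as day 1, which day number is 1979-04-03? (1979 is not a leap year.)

93

Days in months before April: 31 + 28 + 31 = 90.
Plus 3 days into April → day 93.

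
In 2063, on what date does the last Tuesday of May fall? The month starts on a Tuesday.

May 29, 2063

May 2063 begins on a Tuesday, so the first Tuesday is May 1.
May 2063 has 31 days. Adding weeks: 1, 8, 15, 22, 29 — the last one ≤ 31 is the 29th.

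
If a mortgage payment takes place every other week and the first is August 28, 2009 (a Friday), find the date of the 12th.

January 29, 2010

The 12th occurrence is 11 intervals after the first: 11 × 14 = 154 days after August 28, 2009.
August has 31 days — 3 days to the end of August leaves 151.
September has 30 days (121 left).
October has 31 days (90 left).
November has 30 days (60 left).
December has 31 days (29 left).
29 days into January → January 29, 2010.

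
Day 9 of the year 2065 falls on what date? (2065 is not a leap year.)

9 into Jan → Jan 9.

Jan 9, 2065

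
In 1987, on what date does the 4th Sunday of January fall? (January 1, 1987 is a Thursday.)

25 January 1987

January 1987 begins on a Thursday, so the first Sunday is January 4 (3 days later).
The 4th Sunday is 3 weeks later: 4 + 21 = 25.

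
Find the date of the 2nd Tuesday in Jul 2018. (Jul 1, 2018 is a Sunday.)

Jul 10, 2018

Jul 2018 begins on a Sunday, so the first Tuesday is Jul 3 (2 days later).
The 2nd Tuesday is 1 weeks later: 3 + 7 = 10.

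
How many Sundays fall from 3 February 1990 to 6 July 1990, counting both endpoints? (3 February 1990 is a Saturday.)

3 February 1990 is a Saturday; the first Sunday on or after it is 4 February 1990 (1 day later).
From 4 February 1990 to 6 July 1990: 24 + 31 + 30 + 31 + 30 + 6 = 152 days (rest of February, March, April, May, June, July).
152 ÷ 7 = 21 full weeks with remainder 5, so 21 more Sundays after the first → 22.

22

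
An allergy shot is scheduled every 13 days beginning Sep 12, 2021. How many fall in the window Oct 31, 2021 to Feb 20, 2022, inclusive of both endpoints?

9

Occurrences land 13·i days after Sep 12, 2021 for i = 0, 1, 2, …
Oct 31, 2021 is 49 days after the start; 49 ÷ 13 = 3 remainder 10; since the remainder is 10, round up to i = 4. First occurrence in the window: #5 on Nov 3, 2021 (4×13 = 52 days in).
Feb 20, 2022 is 161 days after the start; 161 ÷ 13 = 12 remainder 5. Last occurrence in the window: #13 on Feb 15, 2022.
Occurrences #5 through #13: 9 in total.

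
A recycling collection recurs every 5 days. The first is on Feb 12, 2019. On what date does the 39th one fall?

Aug 21, 2019

The 39th occurrence is 38 intervals after the first: 38 × 5 = 190 days after Feb 12, 2019.
Feb has 28 days — 16 days to the end of Feb leaves 174.
Mar has 31 days (143 left).
Apr has 30 days (113 left).
May has 31 days (82 left).
Jun has 30 days (52 left).
Jul has 31 days (21 left).
21 days into Aug → Aug 21, 2019.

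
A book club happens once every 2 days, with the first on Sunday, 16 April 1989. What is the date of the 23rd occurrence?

30 May 1989

The 23rd occurrence is 22 intervals after the first: 22 × 2 = 44 days after 16 April 1989.
April has 30 days — 14 days to the end of April leaves 30.
30 days into May → 30 May 1989.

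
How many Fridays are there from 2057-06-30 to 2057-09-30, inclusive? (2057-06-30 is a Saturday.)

13

2057-06-30 is a Saturday; the first Friday on or after it is 2057-07-06 (6 days later).
From 2057-07-06 to 2057-09-30: 25 + 31 + 30 = 86 days (rest of July, August, September).
86 ÷ 7 = 12 full weeks with remainder 2, so 12 more Fridays after the first → 13.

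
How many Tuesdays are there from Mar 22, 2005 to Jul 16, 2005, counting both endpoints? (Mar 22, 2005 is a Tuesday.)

17

Mar 22, 2005 is a Tuesday; the first Tuesday on or after it is Mar 22, 2005.
From Mar 22, 2005 to Jul 16, 2005: 9 + 30 + 31 + 30 + 16 = 116 days (rest of Mar, Apr, May, Jun, Jul).
116 ÷ 7 = 16 full weeks with remainder 4, so 16 more Tuesdays after the first → 17.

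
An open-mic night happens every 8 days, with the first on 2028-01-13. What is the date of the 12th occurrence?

The 12th occurrence is 11 intervals after the first: 11 × 8 = 88 days after 2028-01-13.
January has 31 days — 18 days to the end of January leaves 70.
February has 29 days (41 left).
March has 31 days (10 left).
10 days into April → 2028-04-10.

2028-04-10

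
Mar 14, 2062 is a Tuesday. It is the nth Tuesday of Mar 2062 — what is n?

2nd

Day 14 falls in week ⌈14/7⌉ of the month.
Days 1–7 hold the 1st Tuesday, 8–14 the 2nd, 15–21 the 3rd, 22–28 the 4th, 29–31 the 5th.
14 is in the range for the 2nd.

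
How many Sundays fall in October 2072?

1 October 2072 is a Saturday; the first Sunday on or after it is 2 October 2072 (1 day later).
From 2 October 2072 to 31 October 2072 is 31 − 2 = 29 days.
29 ÷ 7 = 4 full weeks with remainder 1, so 4 more Sundays after the first → 5.

5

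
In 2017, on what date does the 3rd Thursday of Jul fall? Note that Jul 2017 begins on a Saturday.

Jul 20, 2017

Jul 2017 begins on a Saturday, so the first Thursday is Jul 6 (5 days later).
The 3rd Thursday is 2 weeks later: 6 + 14 = 20.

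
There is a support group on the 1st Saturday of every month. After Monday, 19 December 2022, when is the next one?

December 2022 starts on a Thursday, so its 1st Saturday is 3 December 2022 (2 days in).
That is not after 19 December 2022, so look at January 2023.
January 2023 starts on a Sunday, so its 1st Saturday is 7 January 2023 (6 days in).

7 January 2023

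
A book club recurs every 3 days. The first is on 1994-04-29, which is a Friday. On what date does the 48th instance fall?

1994-09-17

The 48th occurrence is 47 intervals after the first: 47 × 3 = 141 days after 1994-04-29.
April has 30 days — 1 day to the end of April leaves 140.
May has 31 days (109 left).
June has 30 days (79 left).
July has 31 days (48 left).
August has 31 days (17 left).
17 days into September → 1994-09-17.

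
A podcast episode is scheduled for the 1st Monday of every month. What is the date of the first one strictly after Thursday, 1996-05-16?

May 1996 starts on a Wednesday, so its 1st Monday is 1996-05-06 (5 days in).
That is not after 1996-05-16, so look at June 1996.
June 1996 starts on a Saturday, so its 1st Monday is 1996-06-03 (2 days in).

1996-06-03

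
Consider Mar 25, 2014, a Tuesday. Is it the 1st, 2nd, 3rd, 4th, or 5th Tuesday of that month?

Day 25 falls in week ⌈25/7⌉ of the month.
Days 1–7 hold the 1st Tuesday, 8–14 the 2nd, 15–21 the 3rd, 22–28 the 4th, 29–31 the 5th.
25 is in the range for the 4th.

4th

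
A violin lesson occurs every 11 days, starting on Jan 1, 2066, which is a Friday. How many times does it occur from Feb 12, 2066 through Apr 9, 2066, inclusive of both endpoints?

5

Occurrences land 11·i days after Jan 1, 2066 for i = 0, 1, 2, …
Feb 12, 2066 is 42 days after the start; 42 ÷ 11 = 3 remainder 9; since the remainder is 9, round up to i = 4. First occurrence in the window: #5 on Feb 14, 2066 (4×11 = 44 days in).
Apr 9, 2066 is 98 days after the start; 98 ÷ 11 = 8 remainder 10. Last occurrence in the window: #9 on Mar 30, 2066.
Occurrences #5 through #9: 5 in total.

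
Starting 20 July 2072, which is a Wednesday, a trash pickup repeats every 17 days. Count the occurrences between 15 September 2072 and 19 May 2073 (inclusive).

14

Occurrences land 17·i days after 20 July 2072 for i = 0, 1, 2, …
15 September 2072 is 57 days after the start; 57 ÷ 17 = 3 remainder 6; since the remainder is 6, round up to i = 4. First occurrence in the window: #5 on 26 September 2072 (4×17 = 68 days in).
19 May 2073 is 303 days after the start; 303 ÷ 17 = 17 remainder 14. Last occurrence in the window: #18 on 5 May 2073.
Occurrences #5 through #18: 14 in total.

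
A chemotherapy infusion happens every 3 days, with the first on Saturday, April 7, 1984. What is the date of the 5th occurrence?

The 5th occurrence is 4 intervals after the first: 4 × 3 = 12 days after April 7, 1984.
12 days later is April 19, 1984.

April 19, 1984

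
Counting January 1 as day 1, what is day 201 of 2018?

2018-07-20

January has 31 days (201 − 31 = 170 remain).
February has 28 days (170 − 28 = 142 remain).
March has 31 days (142 − 31 = 111 remain).
April has 30 days (111 − 30 = 81 remain).
May has 31 days (81 − 31 = 50 remain).
June has 30 days (50 − 30 = 20 remain).
20 into July → July 20.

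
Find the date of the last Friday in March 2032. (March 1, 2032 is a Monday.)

March 2032 begins on a Monday, so the first Friday is March 5 (4 days later).
March 2032 has 31 days. Adding weeks: 5, 12, 19, 26 — the last one ≤ 31 is the 26th.

26 March 2032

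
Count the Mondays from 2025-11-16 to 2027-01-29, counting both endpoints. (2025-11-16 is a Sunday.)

2025-11-16 is a Sunday; the first Monday on or after it is 2025-11-17 (1 day later).
From 2025-11-17 to 2027-01-29: 44 + 365 + 29 = 438 days (rest of 2025, 2026, to 2027-01-29 in 2027).
438 ÷ 7 = 62 full weeks with remainder 4, so 62 more Mondays after the first → 63.

63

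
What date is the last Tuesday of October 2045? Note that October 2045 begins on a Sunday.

2045-10-31

October 2045 begins on a Sunday, so the first Tuesday is October 3 (2 days later).
October 2045 has 31 days. Adding weeks: 3, 10, 17, 24, 31 — the last one ≤ 31 is the 31st.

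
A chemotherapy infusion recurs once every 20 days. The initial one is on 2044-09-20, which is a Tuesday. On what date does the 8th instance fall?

2045-02-07

The 8th occurrence is 7 intervals after the first: 7 × 20 = 140 days after 2044-09-20.
September has 30 days — 10 days to the end of September leaves 130.
October has 31 days (99 left).
November has 30 days (69 left).
December has 31 days (38 left).
January has 31 days (7 left).
7 days into February → 2045-02-07.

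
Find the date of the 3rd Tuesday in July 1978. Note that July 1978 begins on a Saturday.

July 18, 1978

July 1978 begins on a Saturday, so the first Tuesday is July 4 (3 days later).
The 3rd Tuesday is 2 weeks later: 4 + 14 = 18.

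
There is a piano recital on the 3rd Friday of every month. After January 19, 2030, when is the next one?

January 2030 starts on a Tuesday; its first Friday is the 4th, so the 3rd Friday is the 18th — January 18, 2030.
That is not after January 19, 2030, so look at February 2030.
February 2030 starts on a Friday; its first Friday is the 1st, so the 3rd Friday is the 15th — February 15, 2030.

February 15, 2030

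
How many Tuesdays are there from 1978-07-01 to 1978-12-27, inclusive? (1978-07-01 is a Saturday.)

26

1978-07-01 is a Saturday; the first Tuesday on or after it is 1978-07-04 (3 days later).
From 1978-07-04 to 1978-12-27: 27 + 31 + 30 + 31 + 30 + 27 = 176 days (rest of July, August, September, October, November, December).
176 ÷ 7 = 25 full weeks with remainder 1, so 25 more Tuesdays after the first → 26.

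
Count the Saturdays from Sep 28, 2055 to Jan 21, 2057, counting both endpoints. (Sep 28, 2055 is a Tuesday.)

69

Sep 28, 2055 is a Tuesday; the first Saturday on or after it is Oct 2, 2055 (4 days later).
From Oct 2, 2055 to Jan 21, 2057: 90 + 366 + 21 = 477 days (rest of 2055, 2056, to Jan 21, 2057 in 2057).
477 ÷ 7 = 68 full weeks with remainder 1, so 68 more Saturdays after the first → 69.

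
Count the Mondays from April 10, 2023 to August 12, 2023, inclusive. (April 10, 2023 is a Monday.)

18

April 10, 2023 is a Monday; the first Monday on or after it is April 10, 2023.
From April 10, 2023 to August 12, 2023: 20 + 31 + 30 + 31 + 12 = 124 days (rest of April, May, June, July, August).
124 ÷ 7 = 17 full weeks with remainder 5, so 17 more Mondays after the first → 18.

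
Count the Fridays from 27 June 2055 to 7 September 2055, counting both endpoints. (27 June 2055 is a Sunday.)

27 June 2055 is a Sunday; the first Friday on or after it is 2 July 2055 (5 days later).
From 2 July 2055 to 7 September 2055: 29 + 31 + 7 = 67 days (rest of July, August, September).
67 ÷ 7 = 9 full weeks with remainder 4, so 9 more Fridays after the first → 10.

10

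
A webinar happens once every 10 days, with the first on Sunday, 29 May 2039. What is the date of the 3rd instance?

18 June 2039

The 3rd occurrence is 2 intervals after the first: 2 × 10 = 20 days after 29 May 2039.
May has 31 days — 2 days to the end of May leaves 18.
18 days into June → 18 June 2039.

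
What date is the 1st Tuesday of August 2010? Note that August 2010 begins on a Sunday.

August 2010 begins on a Sunday, so the first Tuesday is August 3 (2 days later).

3 August 2010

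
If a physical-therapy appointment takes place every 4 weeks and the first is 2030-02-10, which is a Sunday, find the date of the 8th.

The 8th occurrence is 7 intervals after the first: 7 × 28 = 196 days after 2030-02-10.
February has 28 days — 18 days to the end of February leaves 178.
March has 31 days (147 left).
April has 30 days (117 left).
May has 31 days (86 left).
June has 30 days (56 left).
July has 31 days (25 left).
25 days into August → 2030-08-25.

2030-08-25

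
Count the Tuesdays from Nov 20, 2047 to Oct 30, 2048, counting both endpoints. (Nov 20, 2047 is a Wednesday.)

49

Nov 20, 2047 is a Wednesday; the first Tuesday on or after it is Nov 26, 2047 (6 days later).
From Nov 26, 2047 to Oct 30, 2048: 35 + 304 = 339 days (rest of 2047, to Oct 30, 2048 in 2048).
339 ÷ 7 = 48 full weeks with remainder 3, so 48 more Tuesdays after the first → 49.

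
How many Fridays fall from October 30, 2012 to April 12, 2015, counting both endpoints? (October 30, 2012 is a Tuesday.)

October 30, 2012 is a Tuesday; the first Friday on or after it is November 2, 2012 (3 days later).
From November 2, 2012 to April 12, 2015: 59 + 365 + 365 + 102 = 891 days (rest of 2012, 2013, 2014, to April 12, 2015 in 2015).
891 ÷ 7 = 127 full weeks with remainder 2, so 127 more Fridays after the first → 128.

128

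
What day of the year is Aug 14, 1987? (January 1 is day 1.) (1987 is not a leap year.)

Days in months before Aug: 31 + 28 + 31 + 30 + 31 + 30 + 31 = 212.
Plus 14 days into Aug → day 226.

226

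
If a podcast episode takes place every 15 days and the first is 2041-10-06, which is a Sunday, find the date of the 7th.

The 7th occurrence is 6 intervals after the first: 6 × 15 = 90 days after 2041-10-06.
October has 31 days — 25 days to the end of October leaves 65.
November has 30 days (35 left).
December has 31 days (4 left).
4 days into January → 2042-01-04.

2042-01-04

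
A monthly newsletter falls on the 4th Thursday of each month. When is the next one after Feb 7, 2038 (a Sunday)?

Feb 25, 2038

Feb 2038 starts on a Monday; its first Thursday is the 4th, so the 4th Thursday is the 25th — Feb 25, 2038.
Feb 25, 2038 is after Feb 7, 2038, so that is the next one.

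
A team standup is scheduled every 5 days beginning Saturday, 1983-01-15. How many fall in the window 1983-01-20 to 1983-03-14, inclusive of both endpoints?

Occurrences land 5·i days after 1983-01-15 for i = 0, 1, 2, …
1983-01-20 is 5 days after the start; 5 ÷ 5 = 1 remainder 0. First occurrence in the window: #2 on 1983-01-20 (1×5 = 5 days in).
1983-03-14 is 58 days after the start; 58 ÷ 5 = 11 remainder 3. Last occurrence in the window: #12 on 1983-03-11.
Occurrences #2 through #12: 11 in total.

11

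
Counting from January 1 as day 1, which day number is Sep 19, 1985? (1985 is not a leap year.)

262

Days in months before Sep: 31 + 28 + 31 + 30 + 31 + 30 + 31 + 31 = 243.
Plus 19 days into Sep → day 262.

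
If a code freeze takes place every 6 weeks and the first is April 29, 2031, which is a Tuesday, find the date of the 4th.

September 2, 2031

The 4th occurrence is 3 intervals after the first: 3 × 42 = 126 days after April 29, 2031.
April has 30 days — 1 day to the end of April leaves 125.
May has 31 days (94 left).
June has 30 days (64 left).
July has 31 days (33 left).
August has 31 days (2 left).
2 days into September → September 2, 2031.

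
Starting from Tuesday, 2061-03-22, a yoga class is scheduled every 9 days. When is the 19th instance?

2061-08-31

The 19th occurrence is 18 intervals after the first: 18 × 9 = 162 days after 2061-03-22.
March has 31 days — 9 days to the end of March leaves 153.
April has 30 days (123 left).
May has 31 days (92 left).
June has 30 days (62 left).
July has 31 days (31 left).
31 days into August → 2061-08-31.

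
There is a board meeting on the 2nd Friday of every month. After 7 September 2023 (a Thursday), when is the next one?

8 September 2023

September 2023 starts on a Friday; its first Friday is the 1st, so the 2nd Friday is the 8th — 8 September 2023.
8 September 2023 is after 7 September 2023, so that is the next one.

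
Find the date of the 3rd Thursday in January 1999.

1999-01-21

January 1999 begins on a Friday, so the first Thursday is January 7 (6 days later).
The 3rd Thursday is 2 weeks later: 7 + 14 = 21.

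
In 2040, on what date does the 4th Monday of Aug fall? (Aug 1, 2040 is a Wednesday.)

Aug 27, 2040

Aug 2040 begins on a Wednesday, so the first Monday is Aug 6 (5 days later).
The 4th Monday is 3 weeks later: 6 + 21 = 27.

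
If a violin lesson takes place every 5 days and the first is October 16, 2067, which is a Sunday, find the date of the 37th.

The 37th occurrence is 36 intervals after the first: 36 × 5 = 180 days after October 16, 2067.
October has 31 days — 15 days to the end of October leaves 165.
November has 30 days (135 left).
December has 31 days (104 left).
January has 31 days (73 left).
February has 29 days (44 left).
March has 31 days (13 left).
13 days into April → April 13, 2068.

April 13, 2068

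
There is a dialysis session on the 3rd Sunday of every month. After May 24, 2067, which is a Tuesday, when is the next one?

May 2067 starts on a Sunday; its first Sunday is the 1st, so the 3rd Sunday is the 15th — May 15, 2067.
That is not after May 24, 2067, so look at Jun 2067.
Jun 2067 starts on a Wednesday; its first Sunday is the 5th, so the 3rd Sunday is the 19th — Jun 19, 2067.

Jun 19, 2067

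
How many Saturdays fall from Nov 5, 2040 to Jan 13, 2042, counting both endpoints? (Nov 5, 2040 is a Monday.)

62

Nov 5, 2040 is a Monday; the first Saturday on or after it is Nov 10, 2040 (5 days later).
From Nov 10, 2040 to Jan 13, 2042: 51 + 365 + 13 = 429 days (rest of 2040, 2041, to Jan 13, 2042 in 2042).
429 ÷ 7 = 61 full weeks with remainder 2, so 61 more Saturdays after the first → 62.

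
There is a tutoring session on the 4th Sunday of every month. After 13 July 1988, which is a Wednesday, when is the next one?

July 1988 starts on a Friday; its first Sunday is the 3rd, so the 4th Sunday is the 24th — 24 July 1988.
24 July 1988 is after 13 July 1988, so that is the next one.

24 July 1988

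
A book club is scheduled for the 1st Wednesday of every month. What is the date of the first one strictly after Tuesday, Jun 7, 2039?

Jul 6, 2039

Jun 2039 starts on a Wednesday, so its 1st Wednesday is Jun 1, 2039.
That is not after Jun 7, 2039, so look at Jul 2039.
Jul 2039 starts on a Friday, so its 1st Wednesday is Jul 6, 2039 (5 days in).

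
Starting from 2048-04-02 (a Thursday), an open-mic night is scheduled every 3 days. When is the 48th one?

2048-08-21

The 48th occurrence is 47 intervals after the first: 47 × 3 = 141 days after 2048-04-02.
April has 30 days — 28 days to the end of April leaves 113.
May has 31 days (82 left).
June has 30 days (52 left).
July has 31 days (21 left).
21 days into August → 2048-08-21.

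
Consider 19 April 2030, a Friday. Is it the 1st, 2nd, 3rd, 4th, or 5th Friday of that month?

3rd

Day 19 falls in week ⌈19/7⌉ of the month.
Days 1–7 hold the 1st Friday, 8–14 the 2nd, 15–21 the 3rd, 22–28 the 4th, 29–31 the 5th.
19 is in the range for the 3rd.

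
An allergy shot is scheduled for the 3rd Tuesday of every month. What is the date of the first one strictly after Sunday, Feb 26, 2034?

Mar 21, 2034

Feb 2034 starts on a Wednesday; its first Tuesday is the 7th, so the 3rd Tuesday is the 21st — Feb 21, 2034.
That is not after Feb 26, 2034, so look at Mar 2034.
Mar 2034 starts on a Wednesday; its first Tuesday is the 7th, so the 3rd Tuesday is the 21st — Mar 21, 2034.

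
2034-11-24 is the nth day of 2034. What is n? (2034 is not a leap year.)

Days in months before November: 31 + 28 + 31 + 30 + 31 + 30 + 31 + 31 + 30 + 31 = 304.
Plus 24 days into November → day 328.

328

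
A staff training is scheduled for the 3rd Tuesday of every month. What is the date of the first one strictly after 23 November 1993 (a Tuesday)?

November 1993 starts on a Monday; its first Tuesday is the 2nd, so the 3rd Tuesday is the 16th — 16 November 1993.
That is not after 23 November 1993, so look at December 1993.
December 1993 starts on a Wednesday; its first Tuesday is the 7th, so the 3rd Tuesday is the 21st — 21 December 1993.

21 December 1993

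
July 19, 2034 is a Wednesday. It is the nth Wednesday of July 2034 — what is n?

Day 19 falls in week ⌈19/7⌉ of the month.
Days 1–7 hold the 1st Wednesday, 8–14 the 2nd, 15–21 the 3rd, 22–28 the 4th, 29–31 the 5th.
19 is in the range for the 3rd.

3rd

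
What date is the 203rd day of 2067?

Jul 22, 2067

Jan has 31 days (203 − 31 = 172 remain).
Feb has 28 days (172 − 28 = 144 remain).
Mar has 31 days (144 − 31 = 113 remain).
Apr has 30 days (113 − 30 = 83 remain).
May has 31 days (83 − 31 = 52 remain).
Jun has 30 days (52 − 30 = 22 remain).
22 into Jul → Jul 22.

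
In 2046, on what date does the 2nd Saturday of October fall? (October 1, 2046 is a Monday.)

October 2046 begins on a Monday, so the first Saturday is October 6 (5 days later).
The 2nd Saturday is 1 weeks later: 6 + 7 = 13.

October 13, 2046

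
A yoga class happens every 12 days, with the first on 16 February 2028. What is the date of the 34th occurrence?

The 34th occurrence is 33 intervals after the first: 33 × 12 = 396 days after 16 February 2028.
February has 29 days — 13 days to the end of February leaves 383.
March has 31 days (352 left).
April has 30 days (322 left).
May has 31 days (291 left).
June has 30 days (261 left).
July has 31 days (230 left).
August has 31 days (199 left).
September has 30 days (169 left).
October has 31 days (138 left).
November has 30 days (108 left).
December has 31 days (77 left).
January has 31 days (46 left).
February has 28 days (18 left).
18 days into March → 18 March 2029.

18 March 2029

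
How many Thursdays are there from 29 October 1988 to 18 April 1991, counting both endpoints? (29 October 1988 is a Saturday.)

29 October 1988 is a Saturday; the first Thursday on or after it is 3 November 1988 (5 days later).
From 3 November 1988 to 18 April 1991: 58 + 365 + 365 + 108 = 896 days (rest of 1988, 1989, 1990, to 18 April 1991 in 1991).
896 ÷ 7 = 128 full weeks with remainder 0, so 128 more Thursdays after the first → 129.

129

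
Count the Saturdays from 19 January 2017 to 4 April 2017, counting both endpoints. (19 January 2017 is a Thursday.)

11

19 January 2017 is a Thursday; the first Saturday on or after it is 21 January 2017 (2 days later).
From 21 January 2017 to 4 April 2017: 10 + 28 + 31 + 4 = 73 days (rest of January, February, March, April).
73 ÷ 7 = 10 full weeks with remainder 3, so 10 more Saturdays after the first → 11.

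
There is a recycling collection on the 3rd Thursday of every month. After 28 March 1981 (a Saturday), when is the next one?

16 April 1981

March 1981 starts on a Sunday; its first Thursday is the 5th, so the 3rd Thursday is the 19th — 19 March 1981.
That is not after 28 March 1981, so look at April 1981.
April 1981 starts on a Wednesday; its first Thursday is the 2nd, so the 3rd Thursday is the 16th — 16 April 1981.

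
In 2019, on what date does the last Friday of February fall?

2019-02-22

February 2019 begins on a Friday, so the first Friday is February 1.
February 2019 has 28 days. Adding weeks: 1, 8, 15, 22 — the last one ≤ 28 is the 22nd.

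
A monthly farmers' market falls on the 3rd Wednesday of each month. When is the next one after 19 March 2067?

20 April 2067

March 2067 starts on a Tuesday; its first Wednesday is the 2nd, so the 3rd Wednesday is the 16th — 16 March 2067.
That is not after 19 March 2067, so look at April 2067.
April 2067 starts on a Friday; its first Wednesday is the 6th, so the 3rd Wednesday is the 20th — 20 April 2067.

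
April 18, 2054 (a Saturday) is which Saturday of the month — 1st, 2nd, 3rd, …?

3rd

Day 18 falls in week ⌈18/7⌉ of the month.
Days 1–7 hold the 1st Saturday, 8–14 the 2nd, 15–21 the 3rd, 22–28 the 4th, 29–31 the 5th.
18 is in the range for the 3rd.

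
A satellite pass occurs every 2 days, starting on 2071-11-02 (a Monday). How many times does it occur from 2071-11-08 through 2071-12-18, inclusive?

Occurrences land 2·i days after 2071-11-02 for i = 0, 1, 2, …
2071-11-08 is 6 days after the start; 6 ÷ 2 = 3 remainder 0. First occurrence in the window: #4 on 2071-11-08 (3×2 = 6 days in).
2071-12-18 is 46 days after the start; 46 ÷ 2 = 23 remainder 0. Last occurrence in the window: #24 on 2071-12-18.
Occurrences #4 through #24: 21 in total.

21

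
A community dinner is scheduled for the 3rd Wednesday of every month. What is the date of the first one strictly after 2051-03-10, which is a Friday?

2051-03-15

March 2051 starts on a Wednesday; its first Wednesday is the 1st, so the 3rd Wednesday is the 15th — 2051-03-15.
2051-03-15 is after 2051-03-10, so that is the next one.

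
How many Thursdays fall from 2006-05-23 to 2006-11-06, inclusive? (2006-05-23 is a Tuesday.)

2006-05-23 is a Tuesday; the first Thursday on or after it is 2006-05-25 (2 days later).
From 2006-05-25 to 2006-11-06: 6 + 30 + 31 + 31 + 30 + 31 + 6 = 165 days (rest of May, June, July, August, September, October, November).
165 ÷ 7 = 23 full weeks with remainder 4, so 23 more Thursdays after the first → 24.

24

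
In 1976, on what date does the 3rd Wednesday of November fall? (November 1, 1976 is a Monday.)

1976-11-17

November 1976 begins on a Monday, so the first Wednesday is November 3 (2 days later).
The 3rd Wednesday is 2 weeks later: 3 + 14 = 17.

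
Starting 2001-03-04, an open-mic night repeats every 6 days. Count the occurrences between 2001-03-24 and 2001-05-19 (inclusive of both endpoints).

9

Occurrences land 6·i days after 2001-03-04 for i = 0, 1, 2, …
2001-03-24 is 20 days after the start; 20 ÷ 6 = 3 remainder 2; since the remainder is 2, round up to i = 4. First occurrence in the window: #5 on 2001-03-28 (4×6 = 24 days in).
2001-05-19 is 76 days after the start; 76 ÷ 6 = 12 remainder 4. Last occurrence in the window: #13 on 2001-05-15.
Occurrences #5 through #13: 9 in total.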